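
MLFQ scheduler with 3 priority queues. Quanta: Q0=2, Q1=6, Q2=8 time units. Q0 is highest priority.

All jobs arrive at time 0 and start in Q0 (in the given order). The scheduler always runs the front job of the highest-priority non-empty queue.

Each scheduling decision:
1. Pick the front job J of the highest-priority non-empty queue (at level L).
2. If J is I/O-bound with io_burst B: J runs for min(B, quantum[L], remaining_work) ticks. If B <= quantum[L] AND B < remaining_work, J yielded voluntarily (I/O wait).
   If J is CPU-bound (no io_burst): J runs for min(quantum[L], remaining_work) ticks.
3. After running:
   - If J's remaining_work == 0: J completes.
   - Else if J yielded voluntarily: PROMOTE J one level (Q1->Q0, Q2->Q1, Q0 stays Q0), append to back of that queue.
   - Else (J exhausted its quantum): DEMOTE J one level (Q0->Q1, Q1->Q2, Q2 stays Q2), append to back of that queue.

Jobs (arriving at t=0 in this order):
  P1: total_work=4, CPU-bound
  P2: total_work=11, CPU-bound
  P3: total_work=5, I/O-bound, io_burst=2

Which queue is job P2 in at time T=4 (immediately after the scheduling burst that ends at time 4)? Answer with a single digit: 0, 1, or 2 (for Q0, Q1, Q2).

Answer: 1

Derivation:
t=0-2: P1@Q0 runs 2, rem=2, quantum used, demote→Q1. Q0=[P2,P3] Q1=[P1] Q2=[]
t=2-4: P2@Q0 runs 2, rem=9, quantum used, demote→Q1. Q0=[P3] Q1=[P1,P2] Q2=[]
t=4-6: P3@Q0 runs 2, rem=3, I/O yield, promote→Q0. Q0=[P3] Q1=[P1,P2] Q2=[]
t=6-8: P3@Q0 runs 2, rem=1, I/O yield, promote→Q0. Q0=[P3] Q1=[P1,P2] Q2=[]
t=8-9: P3@Q0 runs 1, rem=0, completes. Q0=[] Q1=[P1,P2] Q2=[]
t=9-11: P1@Q1 runs 2, rem=0, completes. Q0=[] Q1=[P2] Q2=[]
t=11-17: P2@Q1 runs 6, rem=3, quantum used, demote→Q2. Q0=[] Q1=[] Q2=[P2]
t=17-20: P2@Q2 runs 3, rem=0, completes. Q0=[] Q1=[] Q2=[]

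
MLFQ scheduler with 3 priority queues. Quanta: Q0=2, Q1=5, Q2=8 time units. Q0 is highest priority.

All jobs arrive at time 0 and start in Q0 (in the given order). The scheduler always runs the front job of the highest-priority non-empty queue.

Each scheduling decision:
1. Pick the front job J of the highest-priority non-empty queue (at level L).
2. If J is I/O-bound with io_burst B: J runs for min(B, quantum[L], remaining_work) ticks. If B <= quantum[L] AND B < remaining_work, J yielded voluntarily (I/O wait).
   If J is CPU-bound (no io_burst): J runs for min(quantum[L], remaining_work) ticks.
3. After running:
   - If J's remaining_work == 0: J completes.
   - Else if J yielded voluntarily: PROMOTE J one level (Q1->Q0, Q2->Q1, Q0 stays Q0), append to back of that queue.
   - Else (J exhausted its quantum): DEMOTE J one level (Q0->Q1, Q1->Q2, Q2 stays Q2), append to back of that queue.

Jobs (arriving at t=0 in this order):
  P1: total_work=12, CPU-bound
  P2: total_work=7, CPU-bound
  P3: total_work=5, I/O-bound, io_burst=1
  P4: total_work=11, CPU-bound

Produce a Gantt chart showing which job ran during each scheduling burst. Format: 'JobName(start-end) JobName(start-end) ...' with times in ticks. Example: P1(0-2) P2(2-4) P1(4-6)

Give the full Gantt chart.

Answer: P1(0-2) P2(2-4) P3(4-5) P4(5-7) P3(7-8) P3(8-9) P3(9-10) P3(10-11) P1(11-16) P2(16-21) P4(21-26) P1(26-31) P4(31-35)

Derivation:
t=0-2: P1@Q0 runs 2, rem=10, quantum used, demote→Q1. Q0=[P2,P3,P4] Q1=[P1] Q2=[]
t=2-4: P2@Q0 runs 2, rem=5, quantum used, demote→Q1. Q0=[P3,P4] Q1=[P1,P2] Q2=[]
t=4-5: P3@Q0 runs 1, rem=4, I/O yield, promote→Q0. Q0=[P4,P3] Q1=[P1,P2] Q2=[]
t=5-7: P4@Q0 runs 2, rem=9, quantum used, demote→Q1. Q0=[P3] Q1=[P1,P2,P4] Q2=[]
t=7-8: P3@Q0 runs 1, rem=3, I/O yield, promote→Q0. Q0=[P3] Q1=[P1,P2,P4] Q2=[]
t=8-9: P3@Q0 runs 1, rem=2, I/O yield, promote→Q0. Q0=[P3] Q1=[P1,P2,P4] Q2=[]
t=9-10: P3@Q0 runs 1, rem=1, I/O yield, promote→Q0. Q0=[P3] Q1=[P1,P2,P4] Q2=[]
t=10-11: P3@Q0 runs 1, rem=0, completes. Q0=[] Q1=[P1,P2,P4] Q2=[]
t=11-16: P1@Q1 runs 5, rem=5, quantum used, demote→Q2. Q0=[] Q1=[P2,P4] Q2=[P1]
t=16-21: P2@Q1 runs 5, rem=0, completes. Q0=[] Q1=[P4] Q2=[P1]
t=21-26: P4@Q1 runs 5, rem=4, quantum used, demote→Q2. Q0=[] Q1=[] Q2=[P1,P4]
t=26-31: P1@Q2 runs 5, rem=0, completes. Q0=[] Q1=[] Q2=[P4]
t=31-35: P4@Q2 runs 4, rem=0, completes. Q0=[] Q1=[] Q2=[]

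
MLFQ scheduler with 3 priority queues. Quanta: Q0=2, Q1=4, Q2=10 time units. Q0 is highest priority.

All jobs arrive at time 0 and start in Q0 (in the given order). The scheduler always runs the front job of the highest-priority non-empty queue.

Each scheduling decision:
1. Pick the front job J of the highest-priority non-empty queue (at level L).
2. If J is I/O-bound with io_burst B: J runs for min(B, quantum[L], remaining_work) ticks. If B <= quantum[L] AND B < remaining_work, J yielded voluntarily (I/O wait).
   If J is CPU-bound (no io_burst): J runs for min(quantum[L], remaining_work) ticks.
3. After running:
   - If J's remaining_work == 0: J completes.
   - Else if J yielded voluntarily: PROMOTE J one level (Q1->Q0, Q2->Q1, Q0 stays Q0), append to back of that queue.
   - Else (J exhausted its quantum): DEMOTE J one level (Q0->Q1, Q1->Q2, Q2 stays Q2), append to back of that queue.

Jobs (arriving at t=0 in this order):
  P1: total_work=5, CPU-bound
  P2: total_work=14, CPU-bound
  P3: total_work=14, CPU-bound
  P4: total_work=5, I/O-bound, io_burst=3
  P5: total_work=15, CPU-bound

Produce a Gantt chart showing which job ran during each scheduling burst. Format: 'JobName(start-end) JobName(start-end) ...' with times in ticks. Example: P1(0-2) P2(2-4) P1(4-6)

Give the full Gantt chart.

t=0-2: P1@Q0 runs 2, rem=3, quantum used, demote→Q1. Q0=[P2,P3,P4,P5] Q1=[P1] Q2=[]
t=2-4: P2@Q0 runs 2, rem=12, quantum used, demote→Q1. Q0=[P3,P4,P5] Q1=[P1,P2] Q2=[]
t=4-6: P3@Q0 runs 2, rem=12, quantum used, demote→Q1. Q0=[P4,P5] Q1=[P1,P2,P3] Q2=[]
t=6-8: P4@Q0 runs 2, rem=3, quantum used, demote→Q1. Q0=[P5] Q1=[P1,P2,P3,P4] Q2=[]
t=8-10: P5@Q0 runs 2, rem=13, quantum used, demote→Q1. Q0=[] Q1=[P1,P2,P3,P4,P5] Q2=[]
t=10-13: P1@Q1 runs 3, rem=0, completes. Q0=[] Q1=[P2,P3,P4,P5] Q2=[]
t=13-17: P2@Q1 runs 4, rem=8, quantum used, demote→Q2. Q0=[] Q1=[P3,P4,P5] Q2=[P2]
t=17-21: P3@Q1 runs 4, rem=8, quantum used, demote→Q2. Q0=[] Q1=[P4,P5] Q2=[P2,P3]
t=21-24: P4@Q1 runs 3, rem=0, completes. Q0=[] Q1=[P5] Q2=[P2,P3]
t=24-28: P5@Q1 runs 4, rem=9, quantum used, demote→Q2. Q0=[] Q1=[] Q2=[P2,P3,P5]
t=28-36: P2@Q2 runs 8, rem=0, completes. Q0=[] Q1=[] Q2=[P3,P5]
t=36-44: P3@Q2 runs 8, rem=0, completes. Q0=[] Q1=[] Q2=[P5]
t=44-53: P5@Q2 runs 9, rem=0, completes. Q0=[] Q1=[] Q2=[]

Answer: P1(0-2) P2(2-4) P3(4-6) P4(6-8) P5(8-10) P1(10-13) P2(13-17) P3(17-21) P4(21-24) P5(24-28) P2(28-36) P3(36-44) P5(44-53)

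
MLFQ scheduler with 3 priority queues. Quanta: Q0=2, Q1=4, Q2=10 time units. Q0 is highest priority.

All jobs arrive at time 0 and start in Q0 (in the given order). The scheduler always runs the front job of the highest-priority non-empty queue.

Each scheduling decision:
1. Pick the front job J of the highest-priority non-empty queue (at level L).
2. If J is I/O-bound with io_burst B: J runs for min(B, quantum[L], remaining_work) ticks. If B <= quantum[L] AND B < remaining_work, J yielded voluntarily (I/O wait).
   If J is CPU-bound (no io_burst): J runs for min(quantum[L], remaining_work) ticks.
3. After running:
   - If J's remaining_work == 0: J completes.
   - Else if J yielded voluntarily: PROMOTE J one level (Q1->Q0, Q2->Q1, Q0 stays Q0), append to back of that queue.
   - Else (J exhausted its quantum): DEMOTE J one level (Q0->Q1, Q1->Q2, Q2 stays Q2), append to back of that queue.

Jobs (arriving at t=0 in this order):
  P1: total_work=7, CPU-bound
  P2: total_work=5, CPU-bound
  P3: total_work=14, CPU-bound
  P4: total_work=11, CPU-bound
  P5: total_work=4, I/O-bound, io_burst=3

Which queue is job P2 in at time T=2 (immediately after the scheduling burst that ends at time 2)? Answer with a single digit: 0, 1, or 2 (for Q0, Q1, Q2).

t=0-2: P1@Q0 runs 2, rem=5, quantum used, demote→Q1. Q0=[P2,P3,P4,P5] Q1=[P1] Q2=[]
t=2-4: P2@Q0 runs 2, rem=3, quantum used, demote→Q1. Q0=[P3,P4,P5] Q1=[P1,P2] Q2=[]
t=4-6: P3@Q0 runs 2, rem=12, quantum used, demote→Q1. Q0=[P4,P5] Q1=[P1,P2,P3] Q2=[]
t=6-8: P4@Q0 runs 2, rem=9, quantum used, demote→Q1. Q0=[P5] Q1=[P1,P2,P3,P4] Q2=[]
t=8-10: P5@Q0 runs 2, rem=2, quantum used, demote→Q1. Q0=[] Q1=[P1,P2,P3,P4,P5] Q2=[]
t=10-14: P1@Q1 runs 4, rem=1, quantum used, demote→Q2. Q0=[] Q1=[P2,P3,P4,P5] Q2=[P1]
t=14-17: P2@Q1 runs 3, rem=0, completes. Q0=[] Q1=[P3,P4,P5] Q2=[P1]
t=17-21: P3@Q1 runs 4, rem=8, quantum used, demote→Q2. Q0=[] Q1=[P4,P5] Q2=[P1,P3]
t=21-25: P4@Q1 runs 4, rem=5, quantum used, demote→Q2. Q0=[] Q1=[P5] Q2=[P1,P3,P4]
t=25-27: P5@Q1 runs 2, rem=0, completes. Q0=[] Q1=[] Q2=[P1,P3,P4]
t=27-28: P1@Q2 runs 1, rem=0, completes. Q0=[] Q1=[] Q2=[P3,P4]
t=28-36: P3@Q2 runs 8, rem=0, completes. Q0=[] Q1=[] Q2=[P4]
t=36-41: P4@Q2 runs 5, rem=0, completes. Q0=[] Q1=[] Q2=[]

Answer: 0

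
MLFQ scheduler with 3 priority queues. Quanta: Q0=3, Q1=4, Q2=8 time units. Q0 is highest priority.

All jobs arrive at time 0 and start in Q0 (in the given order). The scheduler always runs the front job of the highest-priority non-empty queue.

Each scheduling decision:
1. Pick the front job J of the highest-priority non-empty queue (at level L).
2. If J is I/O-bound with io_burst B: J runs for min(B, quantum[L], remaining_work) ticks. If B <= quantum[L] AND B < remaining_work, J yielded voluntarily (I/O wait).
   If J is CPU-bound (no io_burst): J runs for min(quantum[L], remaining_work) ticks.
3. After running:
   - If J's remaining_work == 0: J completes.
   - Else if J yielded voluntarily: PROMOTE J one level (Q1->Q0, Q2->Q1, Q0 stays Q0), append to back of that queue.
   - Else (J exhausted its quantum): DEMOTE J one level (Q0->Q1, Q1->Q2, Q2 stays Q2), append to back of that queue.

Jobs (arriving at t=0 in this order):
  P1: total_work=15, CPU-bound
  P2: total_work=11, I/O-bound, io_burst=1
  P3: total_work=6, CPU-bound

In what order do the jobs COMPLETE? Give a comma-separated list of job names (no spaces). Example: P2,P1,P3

Answer: P2,P3,P1

Derivation:
t=0-3: P1@Q0 runs 3, rem=12, quantum used, demote→Q1. Q0=[P2,P3] Q1=[P1] Q2=[]
t=3-4: P2@Q0 runs 1, rem=10, I/O yield, promote→Q0. Q0=[P3,P2] Q1=[P1] Q2=[]
t=4-7: P3@Q0 runs 3, rem=3, quantum used, demote→Q1. Q0=[P2] Q1=[P1,P3] Q2=[]
t=7-8: P2@Q0 runs 1, rem=9, I/O yield, promote→Q0. Q0=[P2] Q1=[P1,P3] Q2=[]
t=8-9: P2@Q0 runs 1, rem=8, I/O yield, promote→Q0. Q0=[P2] Q1=[P1,P3] Q2=[]
t=9-10: P2@Q0 runs 1, rem=7, I/O yield, promote→Q0. Q0=[P2] Q1=[P1,P3] Q2=[]
t=10-11: P2@Q0 runs 1, rem=6, I/O yield, promote→Q0. Q0=[P2] Q1=[P1,P3] Q2=[]
t=11-12: P2@Q0 runs 1, rem=5, I/O yield, promote→Q0. Q0=[P2] Q1=[P1,P3] Q2=[]
t=12-13: P2@Q0 runs 1, rem=4, I/O yield, promote→Q0. Q0=[P2] Q1=[P1,P3] Q2=[]
t=13-14: P2@Q0 runs 1, rem=3, I/O yield, promote→Q0. Q0=[P2] Q1=[P1,P3] Q2=[]
t=14-15: P2@Q0 runs 1, rem=2, I/O yield, promote→Q0. Q0=[P2] Q1=[P1,P3] Q2=[]
t=15-16: P2@Q0 runs 1, rem=1, I/O yield, promote→Q0. Q0=[P2] Q1=[P1,P3] Q2=[]
t=16-17: P2@Q0 runs 1, rem=0, completes. Q0=[] Q1=[P1,P3] Q2=[]
t=17-21: P1@Q1 runs 4, rem=8, quantum used, demote→Q2. Q0=[] Q1=[P3] Q2=[P1]
t=21-24: P3@Q1 runs 3, rem=0, completes. Q0=[] Q1=[] Q2=[P1]
t=24-32: P1@Q2 runs 8, rem=0, completes. Q0=[] Q1=[] Q2=[]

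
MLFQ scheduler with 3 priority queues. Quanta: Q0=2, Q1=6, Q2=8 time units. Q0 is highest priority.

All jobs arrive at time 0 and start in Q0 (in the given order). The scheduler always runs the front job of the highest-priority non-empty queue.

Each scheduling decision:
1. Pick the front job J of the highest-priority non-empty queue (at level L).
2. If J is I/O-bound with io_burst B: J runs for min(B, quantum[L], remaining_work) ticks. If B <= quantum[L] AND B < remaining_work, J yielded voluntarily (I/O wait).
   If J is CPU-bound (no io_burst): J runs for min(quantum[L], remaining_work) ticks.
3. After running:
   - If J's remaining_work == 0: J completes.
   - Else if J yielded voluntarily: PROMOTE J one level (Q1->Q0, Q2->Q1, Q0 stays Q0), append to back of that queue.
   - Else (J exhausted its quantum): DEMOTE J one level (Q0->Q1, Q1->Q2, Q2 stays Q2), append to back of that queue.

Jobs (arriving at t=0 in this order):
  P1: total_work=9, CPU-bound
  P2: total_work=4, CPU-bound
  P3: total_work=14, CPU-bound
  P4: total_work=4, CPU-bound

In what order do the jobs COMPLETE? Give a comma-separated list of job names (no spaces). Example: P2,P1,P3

t=0-2: P1@Q0 runs 2, rem=7, quantum used, demote→Q1. Q0=[P2,P3,P4] Q1=[P1] Q2=[]
t=2-4: P2@Q0 runs 2, rem=2, quantum used, demote→Q1. Q0=[P3,P4] Q1=[P1,P2] Q2=[]
t=4-6: P3@Q0 runs 2, rem=12, quantum used, demote→Q1. Q0=[P4] Q1=[P1,P2,P3] Q2=[]
t=6-8: P4@Q0 runs 2, rem=2, quantum used, demote→Q1. Q0=[] Q1=[P1,P2,P3,P4] Q2=[]
t=8-14: P1@Q1 runs 6, rem=1, quantum used, demote→Q2. Q0=[] Q1=[P2,P3,P4] Q2=[P1]
t=14-16: P2@Q1 runs 2, rem=0, completes. Q0=[] Q1=[P3,P4] Q2=[P1]
t=16-22: P3@Q1 runs 6, rem=6, quantum used, demote→Q2. Q0=[] Q1=[P4] Q2=[P1,P3]
t=22-24: P4@Q1 runs 2, rem=0, completes. Q0=[] Q1=[] Q2=[P1,P3]
t=24-25: P1@Q2 runs 1, rem=0, completes. Q0=[] Q1=[] Q2=[P3]
t=25-31: P3@Q2 runs 6, rem=0, completes. Q0=[] Q1=[] Q2=[]

Answer: P2,P4,P1,P3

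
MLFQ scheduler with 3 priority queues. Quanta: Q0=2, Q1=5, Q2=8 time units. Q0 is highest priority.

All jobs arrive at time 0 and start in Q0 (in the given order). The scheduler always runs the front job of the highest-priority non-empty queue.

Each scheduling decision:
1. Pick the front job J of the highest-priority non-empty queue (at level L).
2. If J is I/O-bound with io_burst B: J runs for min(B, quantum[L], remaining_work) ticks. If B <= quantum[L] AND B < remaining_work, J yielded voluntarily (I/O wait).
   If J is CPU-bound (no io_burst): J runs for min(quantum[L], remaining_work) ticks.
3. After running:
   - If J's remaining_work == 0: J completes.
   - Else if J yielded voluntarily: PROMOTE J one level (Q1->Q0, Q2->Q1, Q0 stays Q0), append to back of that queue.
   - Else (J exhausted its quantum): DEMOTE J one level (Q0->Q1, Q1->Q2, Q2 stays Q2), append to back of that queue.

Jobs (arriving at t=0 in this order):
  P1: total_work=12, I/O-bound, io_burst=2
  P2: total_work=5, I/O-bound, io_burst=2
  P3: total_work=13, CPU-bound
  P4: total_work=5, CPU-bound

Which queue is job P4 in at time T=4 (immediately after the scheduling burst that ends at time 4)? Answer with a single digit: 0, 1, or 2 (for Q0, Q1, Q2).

Answer: 0

Derivation:
t=0-2: P1@Q0 runs 2, rem=10, I/O yield, promote→Q0. Q0=[P2,P3,P4,P1] Q1=[] Q2=[]
t=2-4: P2@Q0 runs 2, rem=3, I/O yield, promote→Q0. Q0=[P3,P4,P1,P2] Q1=[] Q2=[]
t=4-6: P3@Q0 runs 2, rem=11, quantum used, demote→Q1. Q0=[P4,P1,P2] Q1=[P3] Q2=[]
t=6-8: P4@Q0 runs 2, rem=3, quantum used, demote→Q1. Q0=[P1,P2] Q1=[P3,P4] Q2=[]
t=8-10: P1@Q0 runs 2, rem=8, I/O yield, promote→Q0. Q0=[P2,P1] Q1=[P3,P4] Q2=[]
t=10-12: P2@Q0 runs 2, rem=1, I/O yield, promote→Q0. Q0=[P1,P2] Q1=[P3,P4] Q2=[]
t=12-14: P1@Q0 runs 2, rem=6, I/O yield, promote→Q0. Q0=[P2,P1] Q1=[P3,P4] Q2=[]
t=14-15: P2@Q0 runs 1, rem=0, completes. Q0=[P1] Q1=[P3,P4] Q2=[]
t=15-17: P1@Q0 runs 2, rem=4, I/O yield, promote→Q0. Q0=[P1] Q1=[P3,P4] Q2=[]
t=17-19: P1@Q0 runs 2, rem=2, I/O yield, promote→Q0. Q0=[P1] Q1=[P3,P4] Q2=[]
t=19-21: P1@Q0 runs 2, rem=0, completes. Q0=[] Q1=[P3,P4] Q2=[]
t=21-26: P3@Q1 runs 5, rem=6, quantum used, demote→Q2. Q0=[] Q1=[P4] Q2=[P3]
t=26-29: P4@Q1 runs 3, rem=0, completes. Q0=[] Q1=[] Q2=[P3]
t=29-35: P3@Q2 runs 6, rem=0, completes. Q0=[] Q1=[] Q2=[]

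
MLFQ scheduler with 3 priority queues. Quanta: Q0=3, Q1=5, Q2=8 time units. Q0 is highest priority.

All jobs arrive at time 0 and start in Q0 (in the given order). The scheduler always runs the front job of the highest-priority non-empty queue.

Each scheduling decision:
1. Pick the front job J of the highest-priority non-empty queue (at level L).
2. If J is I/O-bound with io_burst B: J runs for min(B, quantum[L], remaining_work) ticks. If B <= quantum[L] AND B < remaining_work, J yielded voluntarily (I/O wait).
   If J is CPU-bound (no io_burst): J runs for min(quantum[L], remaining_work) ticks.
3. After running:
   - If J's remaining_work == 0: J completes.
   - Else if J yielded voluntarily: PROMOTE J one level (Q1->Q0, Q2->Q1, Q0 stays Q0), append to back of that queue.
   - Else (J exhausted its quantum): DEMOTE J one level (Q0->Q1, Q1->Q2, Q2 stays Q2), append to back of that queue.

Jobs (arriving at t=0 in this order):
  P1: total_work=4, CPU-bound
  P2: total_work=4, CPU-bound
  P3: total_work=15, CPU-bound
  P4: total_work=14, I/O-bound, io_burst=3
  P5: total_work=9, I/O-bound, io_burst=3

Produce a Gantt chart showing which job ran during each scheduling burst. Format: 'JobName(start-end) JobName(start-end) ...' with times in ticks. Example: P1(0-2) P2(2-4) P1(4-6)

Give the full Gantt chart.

Answer: P1(0-3) P2(3-6) P3(6-9) P4(9-12) P5(12-15) P4(15-18) P5(18-21) P4(21-24) P5(24-27) P4(27-30) P4(30-32) P1(32-33) P2(33-34) P3(34-39) P3(39-46)

Derivation:
t=0-3: P1@Q0 runs 3, rem=1, quantum used, demote→Q1. Q0=[P2,P3,P4,P5] Q1=[P1] Q2=[]
t=3-6: P2@Q0 runs 3, rem=1, quantum used, demote→Q1. Q0=[P3,P4,P5] Q1=[P1,P2] Q2=[]
t=6-9: P3@Q0 runs 3, rem=12, quantum used, demote→Q1. Q0=[P4,P5] Q1=[P1,P2,P3] Q2=[]
t=9-12: P4@Q0 runs 3, rem=11, I/O yield, promote→Q0. Q0=[P5,P4] Q1=[P1,P2,P3] Q2=[]
t=12-15: P5@Q0 runs 3, rem=6, I/O yield, promote→Q0. Q0=[P4,P5] Q1=[P1,P2,P3] Q2=[]
t=15-18: P4@Q0 runs 3, rem=8, I/O yield, promote→Q0. Q0=[P5,P4] Q1=[P1,P2,P3] Q2=[]
t=18-21: P5@Q0 runs 3, rem=3, I/O yield, promote→Q0. Q0=[P4,P5] Q1=[P1,P2,P3] Q2=[]
t=21-24: P4@Q0 runs 3, rem=5, I/O yield, promote→Q0. Q0=[P5,P4] Q1=[P1,P2,P3] Q2=[]
t=24-27: P5@Q0 runs 3, rem=0, completes. Q0=[P4] Q1=[P1,P2,P3] Q2=[]
t=27-30: P4@Q0 runs 3, rem=2, I/O yield, promote→Q0. Q0=[P4] Q1=[P1,P2,P3] Q2=[]
t=30-32: P4@Q0 runs 2, rem=0, completes. Q0=[] Q1=[P1,P2,P3] Q2=[]
t=32-33: P1@Q1 runs 1, rem=0, completes. Q0=[] Q1=[P2,P3] Q2=[]
t=33-34: P2@Q1 runs 1, rem=0, completes. Q0=[] Q1=[P3] Q2=[]
t=34-39: P3@Q1 runs 5, rem=7, quantum used, demote→Q2. Q0=[] Q1=[] Q2=[P3]
t=39-46: P3@Q2 runs 7, rem=0, completes. Q0=[] Q1=[] Q2=[]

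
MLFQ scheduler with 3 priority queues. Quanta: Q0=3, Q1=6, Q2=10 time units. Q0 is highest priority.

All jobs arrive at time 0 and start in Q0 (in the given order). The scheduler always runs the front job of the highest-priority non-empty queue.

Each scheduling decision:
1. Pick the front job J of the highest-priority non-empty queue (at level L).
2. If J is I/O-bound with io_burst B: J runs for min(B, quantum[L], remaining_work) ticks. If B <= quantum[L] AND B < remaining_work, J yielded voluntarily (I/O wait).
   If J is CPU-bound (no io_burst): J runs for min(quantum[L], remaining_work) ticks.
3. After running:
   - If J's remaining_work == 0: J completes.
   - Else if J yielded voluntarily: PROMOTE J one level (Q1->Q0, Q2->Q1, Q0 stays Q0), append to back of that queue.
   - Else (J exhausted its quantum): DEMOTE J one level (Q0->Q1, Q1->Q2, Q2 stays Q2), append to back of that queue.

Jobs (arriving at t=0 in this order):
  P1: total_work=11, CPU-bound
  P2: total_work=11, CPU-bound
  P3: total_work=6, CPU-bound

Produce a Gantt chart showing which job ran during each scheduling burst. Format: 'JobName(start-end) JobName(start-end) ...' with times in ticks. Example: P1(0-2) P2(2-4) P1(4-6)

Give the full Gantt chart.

t=0-3: P1@Q0 runs 3, rem=8, quantum used, demote→Q1. Q0=[P2,P3] Q1=[P1] Q2=[]
t=3-6: P2@Q0 runs 3, rem=8, quantum used, demote→Q1. Q0=[P3] Q1=[P1,P2] Q2=[]
t=6-9: P3@Q0 runs 3, rem=3, quantum used, demote→Q1. Q0=[] Q1=[P1,P2,P3] Q2=[]
t=9-15: P1@Q1 runs 6, rem=2, quantum used, demote→Q2. Q0=[] Q1=[P2,P3] Q2=[P1]
t=15-21: P2@Q1 runs 6, rem=2, quantum used, demote→Q2. Q0=[] Q1=[P3] Q2=[P1,P2]
t=21-24: P3@Q1 runs 3, rem=0, completes. Q0=[] Q1=[] Q2=[P1,P2]
t=24-26: P1@Q2 runs 2, rem=0, completes. Q0=[] Q1=[] Q2=[P2]
t=26-28: P2@Q2 runs 2, rem=0, completes. Q0=[] Q1=[] Q2=[]

Answer: P1(0-3) P2(3-6) P3(6-9) P1(9-15) P2(15-21) P3(21-24) P1(24-26) P2(26-28)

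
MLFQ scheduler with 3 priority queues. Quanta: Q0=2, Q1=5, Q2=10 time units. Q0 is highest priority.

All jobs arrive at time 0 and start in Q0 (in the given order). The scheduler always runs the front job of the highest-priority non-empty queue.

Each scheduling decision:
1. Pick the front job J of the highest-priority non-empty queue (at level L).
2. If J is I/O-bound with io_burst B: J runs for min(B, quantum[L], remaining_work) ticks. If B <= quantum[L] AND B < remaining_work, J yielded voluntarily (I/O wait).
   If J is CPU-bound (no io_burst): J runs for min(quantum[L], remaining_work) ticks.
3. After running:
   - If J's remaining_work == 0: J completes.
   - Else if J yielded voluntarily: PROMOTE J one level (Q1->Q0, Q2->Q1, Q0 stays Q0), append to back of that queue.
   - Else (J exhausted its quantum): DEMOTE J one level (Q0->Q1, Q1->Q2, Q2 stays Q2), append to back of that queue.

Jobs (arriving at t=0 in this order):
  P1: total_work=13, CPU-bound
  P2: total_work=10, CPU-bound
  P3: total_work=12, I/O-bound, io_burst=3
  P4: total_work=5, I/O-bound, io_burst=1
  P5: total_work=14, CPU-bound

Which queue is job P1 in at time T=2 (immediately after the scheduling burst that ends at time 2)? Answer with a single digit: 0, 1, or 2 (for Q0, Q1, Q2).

Answer: 1

Derivation:
t=0-2: P1@Q0 runs 2, rem=11, quantum used, demote→Q1. Q0=[P2,P3,P4,P5] Q1=[P1] Q2=[]
t=2-4: P2@Q0 runs 2, rem=8, quantum used, demote→Q1. Q0=[P3,P4,P5] Q1=[P1,P2] Q2=[]
t=4-6: P3@Q0 runs 2, rem=10, quantum used, demote→Q1. Q0=[P4,P5] Q1=[P1,P2,P3] Q2=[]
t=6-7: P4@Q0 runs 1, rem=4, I/O yield, promote→Q0. Q0=[P5,P4] Q1=[P1,P2,P3] Q2=[]
t=7-9: P5@Q0 runs 2, rem=12, quantum used, demote→Q1. Q0=[P4] Q1=[P1,P2,P3,P5] Q2=[]
t=9-10: P4@Q0 runs 1, rem=3, I/O yield, promote→Q0. Q0=[P4] Q1=[P1,P2,P3,P5] Q2=[]
t=10-11: P4@Q0 runs 1, rem=2, I/O yield, promote→Q0. Q0=[P4] Q1=[P1,P2,P3,P5] Q2=[]
t=11-12: P4@Q0 runs 1, rem=1, I/O yield, promote→Q0. Q0=[P4] Q1=[P1,P2,P3,P5] Q2=[]
t=12-13: P4@Q0 runs 1, rem=0, completes. Q0=[] Q1=[P1,P2,P3,P5] Q2=[]
t=13-18: P1@Q1 runs 5, rem=6, quantum used, demote→Q2. Q0=[] Q1=[P2,P3,P5] Q2=[P1]
t=18-23: P2@Q1 runs 5, rem=3, quantum used, demote→Q2. Q0=[] Q1=[P3,P5] Q2=[P1,P2]
t=23-26: P3@Q1 runs 3, rem=7, I/O yield, promote→Q0. Q0=[P3] Q1=[P5] Q2=[P1,P2]
t=26-28: P3@Q0 runs 2, rem=5, quantum used, demote→Q1. Q0=[] Q1=[P5,P3] Q2=[P1,P2]
t=28-33: P5@Q1 runs 5, rem=7, quantum used, demote→Q2. Q0=[] Q1=[P3] Q2=[P1,P2,P5]
t=33-36: P3@Q1 runs 3, rem=2, I/O yield, promote→Q0. Q0=[P3] Q1=[] Q2=[P1,P2,P5]
t=36-38: P3@Q0 runs 2, rem=0, completes. Q0=[] Q1=[] Q2=[P1,P2,P5]
t=38-44: P1@Q2 runs 6, rem=0, completes. Q0=[] Q1=[] Q2=[P2,P5]
t=44-47: P2@Q2 runs 3, rem=0, completes. Q0=[] Q1=[] Q2=[P5]
t=47-54: P5@Q2 runs 7, rem=0, completes. Q0=[] Q1=[] Q2=[]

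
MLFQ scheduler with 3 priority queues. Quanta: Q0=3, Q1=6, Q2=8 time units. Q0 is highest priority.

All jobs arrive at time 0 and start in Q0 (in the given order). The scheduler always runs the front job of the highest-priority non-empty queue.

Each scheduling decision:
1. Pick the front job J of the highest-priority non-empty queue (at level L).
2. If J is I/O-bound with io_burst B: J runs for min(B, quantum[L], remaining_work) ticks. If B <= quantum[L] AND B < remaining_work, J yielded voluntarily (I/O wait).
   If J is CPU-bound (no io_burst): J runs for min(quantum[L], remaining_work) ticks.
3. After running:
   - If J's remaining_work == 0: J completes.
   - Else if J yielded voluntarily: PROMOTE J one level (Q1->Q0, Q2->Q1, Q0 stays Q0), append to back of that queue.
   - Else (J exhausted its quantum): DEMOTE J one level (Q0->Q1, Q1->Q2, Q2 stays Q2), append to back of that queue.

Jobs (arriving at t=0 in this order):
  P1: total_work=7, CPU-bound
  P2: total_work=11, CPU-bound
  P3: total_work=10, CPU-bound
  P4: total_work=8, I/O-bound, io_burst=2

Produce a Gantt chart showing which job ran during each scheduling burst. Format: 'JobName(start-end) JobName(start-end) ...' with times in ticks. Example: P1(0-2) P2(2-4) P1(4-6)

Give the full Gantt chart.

Answer: P1(0-3) P2(3-6) P3(6-9) P4(9-11) P4(11-13) P4(13-15) P4(15-17) P1(17-21) P2(21-27) P3(27-33) P2(33-35) P3(35-36)

Derivation:
t=0-3: P1@Q0 runs 3, rem=4, quantum used, demote→Q1. Q0=[P2,P3,P4] Q1=[P1] Q2=[]
t=3-6: P2@Q0 runs 3, rem=8, quantum used, demote→Q1. Q0=[P3,P4] Q1=[P1,P2] Q2=[]
t=6-9: P3@Q0 runs 3, rem=7, quantum used, demote→Q1. Q0=[P4] Q1=[P1,P2,P3] Q2=[]
t=9-11: P4@Q0 runs 2, rem=6, I/O yield, promote→Q0. Q0=[P4] Q1=[P1,P2,P3] Q2=[]
t=11-13: P4@Q0 runs 2, rem=4, I/O yield, promote→Q0. Q0=[P4] Q1=[P1,P2,P3] Q2=[]
t=13-15: P4@Q0 runs 2, rem=2, I/O yield, promote→Q0. Q0=[P4] Q1=[P1,P2,P3] Q2=[]
t=15-17: P4@Q0 runs 2, rem=0, completes. Q0=[] Q1=[P1,P2,P3] Q2=[]
t=17-21: P1@Q1 runs 4, rem=0, completes. Q0=[] Q1=[P2,P3] Q2=[]
t=21-27: P2@Q1 runs 6, rem=2, quantum used, demote→Q2. Q0=[] Q1=[P3] Q2=[P2]
t=27-33: P3@Q1 runs 6, rem=1, quantum used, demote→Q2. Q0=[] Q1=[] Q2=[P2,P3]
t=33-35: P2@Q2 runs 2, rem=0, completes. Q0=[] Q1=[] Q2=[P3]
t=35-36: P3@Q2 runs 1, rem=0, completes. Q0=[] Q1=[] Q2=[]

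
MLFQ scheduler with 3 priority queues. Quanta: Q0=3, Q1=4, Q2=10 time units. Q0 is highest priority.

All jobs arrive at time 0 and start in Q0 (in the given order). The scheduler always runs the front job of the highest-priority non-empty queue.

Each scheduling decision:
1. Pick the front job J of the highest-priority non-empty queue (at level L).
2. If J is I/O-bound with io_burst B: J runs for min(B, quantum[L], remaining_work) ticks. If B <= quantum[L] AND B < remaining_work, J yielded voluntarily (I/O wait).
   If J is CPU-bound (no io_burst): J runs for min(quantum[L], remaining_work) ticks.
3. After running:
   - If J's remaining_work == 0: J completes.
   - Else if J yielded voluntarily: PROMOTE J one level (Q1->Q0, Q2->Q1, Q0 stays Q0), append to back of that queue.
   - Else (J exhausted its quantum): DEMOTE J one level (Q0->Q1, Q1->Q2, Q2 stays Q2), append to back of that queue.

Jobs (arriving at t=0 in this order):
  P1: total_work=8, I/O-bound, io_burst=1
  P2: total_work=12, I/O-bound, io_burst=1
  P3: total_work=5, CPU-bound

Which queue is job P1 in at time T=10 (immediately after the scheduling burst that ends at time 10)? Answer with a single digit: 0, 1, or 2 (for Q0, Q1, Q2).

Answer: 0

Derivation:
t=0-1: P1@Q0 runs 1, rem=7, I/O yield, promote→Q0. Q0=[P2,P3,P1] Q1=[] Q2=[]
t=1-2: P2@Q0 runs 1, rem=11, I/O yield, promote→Q0. Q0=[P3,P1,P2] Q1=[] Q2=[]
t=2-5: P3@Q0 runs 3, rem=2, quantum used, demote→Q1. Q0=[P1,P2] Q1=[P3] Q2=[]
t=5-6: P1@Q0 runs 1, rem=6, I/O yield, promote→Q0. Q0=[P2,P1] Q1=[P3] Q2=[]
t=6-7: P2@Q0 runs 1, rem=10, I/O yield, promote→Q0. Q0=[P1,P2] Q1=[P3] Q2=[]
t=7-8: P1@Q0 runs 1, rem=5, I/O yield, promote→Q0. Q0=[P2,P1] Q1=[P3] Q2=[]
t=8-9: P2@Q0 runs 1, rem=9, I/O yield, promote→Q0. Q0=[P1,P2] Q1=[P3] Q2=[]
t=9-10: P1@Q0 runs 1, rem=4, I/O yield, promote→Q0. Q0=[P2,P1] Q1=[P3] Q2=[]
t=10-11: P2@Q0 runs 1, rem=8, I/O yield, promote→Q0. Q0=[P1,P2] Q1=[P3] Q2=[]
t=11-12: P1@Q0 runs 1, rem=3, I/O yield, promote→Q0. Q0=[P2,P1] Q1=[P3] Q2=[]
t=12-13: P2@Q0 runs 1, rem=7, I/O yield, promote→Q0. Q0=[P1,P2] Q1=[P3] Q2=[]
t=13-14: P1@Q0 runs 1, rem=2, I/O yield, promote→Q0. Q0=[P2,P1] Q1=[P3] Q2=[]
t=14-15: P2@Q0 runs 1, rem=6, I/O yield, promote→Q0. Q0=[P1,P2] Q1=[P3] Q2=[]
t=15-16: P1@Q0 runs 1, rem=1, I/O yield, promote→Q0. Q0=[P2,P1] Q1=[P3] Q2=[]
t=16-17: P2@Q0 runs 1, rem=5, I/O yield, promote→Q0. Q0=[P1,P2] Q1=[P3] Q2=[]
t=17-18: P1@Q0 runs 1, rem=0, completes. Q0=[P2] Q1=[P3] Q2=[]
t=18-19: P2@Q0 runs 1, rem=4, I/O yield, promote→Q0. Q0=[P2] Q1=[P3] Q2=[]
t=19-20: P2@Q0 runs 1, rem=3, I/O yield, promote→Q0. Q0=[P2] Q1=[P3] Q2=[]
t=20-21: P2@Q0 runs 1, rem=2, I/O yield, promote→Q0. Q0=[P2] Q1=[P3] Q2=[]
t=21-22: P2@Q0 runs 1, rem=1, I/O yield, promote→Q0. Q0=[P2] Q1=[P3] Q2=[]
t=22-23: P2@Q0 runs 1, rem=0, completes. Q0=[] Q1=[P3] Q2=[]
t=23-25: P3@Q1 runs 2, rem=0, completes. Q0=[] Q1=[] Q2=[]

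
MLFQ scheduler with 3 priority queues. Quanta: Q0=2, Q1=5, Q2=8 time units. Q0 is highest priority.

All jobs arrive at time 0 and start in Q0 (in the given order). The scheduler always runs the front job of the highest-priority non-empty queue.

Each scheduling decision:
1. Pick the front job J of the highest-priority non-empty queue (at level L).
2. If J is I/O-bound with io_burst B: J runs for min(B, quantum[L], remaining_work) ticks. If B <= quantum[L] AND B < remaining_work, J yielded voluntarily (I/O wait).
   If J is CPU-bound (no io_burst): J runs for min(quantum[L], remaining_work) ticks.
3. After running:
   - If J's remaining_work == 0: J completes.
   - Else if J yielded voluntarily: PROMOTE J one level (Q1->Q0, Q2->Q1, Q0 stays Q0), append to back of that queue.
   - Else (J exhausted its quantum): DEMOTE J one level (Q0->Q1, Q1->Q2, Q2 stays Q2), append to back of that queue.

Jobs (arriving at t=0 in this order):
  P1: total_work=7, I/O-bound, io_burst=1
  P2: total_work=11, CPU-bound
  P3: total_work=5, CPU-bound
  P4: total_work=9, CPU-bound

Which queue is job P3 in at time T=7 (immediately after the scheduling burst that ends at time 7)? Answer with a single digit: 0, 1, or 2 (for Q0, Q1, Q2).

Answer: 1

Derivation:
t=0-1: P1@Q0 runs 1, rem=6, I/O yield, promote→Q0. Q0=[P2,P3,P4,P1] Q1=[] Q2=[]
t=1-3: P2@Q0 runs 2, rem=9, quantum used, demote→Q1. Q0=[P3,P4,P1] Q1=[P2] Q2=[]
t=3-5: P3@Q0 runs 2, rem=3, quantum used, demote→Q1. Q0=[P4,P1] Q1=[P2,P3] Q2=[]
t=5-7: P4@Q0 runs 2, rem=7, quantum used, demote→Q1. Q0=[P1] Q1=[P2,P3,P4] Q2=[]
t=7-8: P1@Q0 runs 1, rem=5, I/O yield, promote→Q0. Q0=[P1] Q1=[P2,P3,P4] Q2=[]
t=8-9: P1@Q0 runs 1, rem=4, I/O yield, promote→Q0. Q0=[P1] Q1=[P2,P3,P4] Q2=[]
t=9-10: P1@Q0 runs 1, rem=3, I/O yield, promote→Q0. Q0=[P1] Q1=[P2,P3,P4] Q2=[]
t=10-11: P1@Q0 runs 1, rem=2, I/O yield, promote→Q0. Q0=[P1] Q1=[P2,P3,P4] Q2=[]
t=11-12: P1@Q0 runs 1, rem=1, I/O yield, promote→Q0. Q0=[P1] Q1=[P2,P3,P4] Q2=[]
t=12-13: P1@Q0 runs 1, rem=0, completes. Q0=[] Q1=[P2,P3,P4] Q2=[]
t=13-18: P2@Q1 runs 5, rem=4, quantum used, demote→Q2. Q0=[] Q1=[P3,P4] Q2=[P2]
t=18-21: P3@Q1 runs 3, rem=0, completes. Q0=[] Q1=[P4] Q2=[P2]
t=21-26: P4@Q1 runs 5, rem=2, quantum used, demote→Q2. Q0=[] Q1=[] Q2=[P2,P4]
t=26-30: P2@Q2 runs 4, rem=0, completes. Q0=[] Q1=[] Q2=[P4]
t=30-32: P4@Q2 runs 2, rem=0, completes. Q0=[] Q1=[] Q2=[]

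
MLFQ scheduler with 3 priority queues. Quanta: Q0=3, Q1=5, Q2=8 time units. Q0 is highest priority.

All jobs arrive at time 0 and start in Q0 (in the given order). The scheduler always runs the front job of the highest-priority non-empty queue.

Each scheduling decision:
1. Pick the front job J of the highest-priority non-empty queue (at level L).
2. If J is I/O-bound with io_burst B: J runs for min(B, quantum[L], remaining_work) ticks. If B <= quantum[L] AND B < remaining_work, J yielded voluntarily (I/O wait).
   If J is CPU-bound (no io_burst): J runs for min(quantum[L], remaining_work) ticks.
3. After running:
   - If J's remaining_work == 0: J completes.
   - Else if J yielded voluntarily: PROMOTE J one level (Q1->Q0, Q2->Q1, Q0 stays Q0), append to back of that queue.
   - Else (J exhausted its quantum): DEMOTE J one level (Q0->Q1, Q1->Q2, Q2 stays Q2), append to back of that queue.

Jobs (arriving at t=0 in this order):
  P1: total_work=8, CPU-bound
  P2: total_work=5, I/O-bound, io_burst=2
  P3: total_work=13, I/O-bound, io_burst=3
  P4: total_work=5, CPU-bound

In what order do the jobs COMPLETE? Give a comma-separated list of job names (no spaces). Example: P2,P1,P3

Answer: P2,P3,P1,P4

Derivation:
t=0-3: P1@Q0 runs 3, rem=5, quantum used, demote→Q1. Q0=[P2,P3,P4] Q1=[P1] Q2=[]
t=3-5: P2@Q0 runs 2, rem=3, I/O yield, promote→Q0. Q0=[P3,P4,P2] Q1=[P1] Q2=[]
t=5-8: P3@Q0 runs 3, rem=10, I/O yield, promote→Q0. Q0=[P4,P2,P3] Q1=[P1] Q2=[]
t=8-11: P4@Q0 runs 3, rem=2, quantum used, demote→Q1. Q0=[P2,P3] Q1=[P1,P4] Q2=[]
t=11-13: P2@Q0 runs 2, rem=1, I/O yield, promote→Q0. Q0=[P3,P2] Q1=[P1,P4] Q2=[]
t=13-16: P3@Q0 runs 3, rem=7, I/O yield, promote→Q0. Q0=[P2,P3] Q1=[P1,P4] Q2=[]
t=16-17: P2@Q0 runs 1, rem=0, completes. Q0=[P3] Q1=[P1,P4] Q2=[]
t=17-20: P3@Q0 runs 3, rem=4, I/O yield, promote→Q0. Q0=[P3] Q1=[P1,P4] Q2=[]
t=20-23: P3@Q0 runs 3, rem=1, I/O yield, promote→Q0. Q0=[P3] Q1=[P1,P4] Q2=[]
t=23-24: P3@Q0 runs 1, rem=0, completes. Q0=[] Q1=[P1,P4] Q2=[]
t=24-29: P1@Q1 runs 5, rem=0, completes. Q0=[] Q1=[P4] Q2=[]
t=29-31: P4@Q1 runs 2, rem=0, completes. Q0=[] Q1=[] Q2=[]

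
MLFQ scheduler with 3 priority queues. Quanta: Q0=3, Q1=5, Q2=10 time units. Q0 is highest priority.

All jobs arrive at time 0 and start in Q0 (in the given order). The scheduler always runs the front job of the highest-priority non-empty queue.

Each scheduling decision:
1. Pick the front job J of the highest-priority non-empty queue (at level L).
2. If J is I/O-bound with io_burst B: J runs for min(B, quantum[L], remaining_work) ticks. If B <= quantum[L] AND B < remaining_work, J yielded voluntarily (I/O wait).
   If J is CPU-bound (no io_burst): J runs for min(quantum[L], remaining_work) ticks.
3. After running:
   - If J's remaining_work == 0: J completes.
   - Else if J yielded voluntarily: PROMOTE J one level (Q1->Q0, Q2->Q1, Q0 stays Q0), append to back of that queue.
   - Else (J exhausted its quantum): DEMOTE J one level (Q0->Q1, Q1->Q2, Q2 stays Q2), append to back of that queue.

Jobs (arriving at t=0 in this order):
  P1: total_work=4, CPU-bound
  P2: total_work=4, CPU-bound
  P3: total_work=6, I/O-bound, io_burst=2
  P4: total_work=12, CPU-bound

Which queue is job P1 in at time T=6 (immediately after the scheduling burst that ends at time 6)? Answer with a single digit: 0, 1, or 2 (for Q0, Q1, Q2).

Answer: 1

Derivation:
t=0-3: P1@Q0 runs 3, rem=1, quantum used, demote→Q1. Q0=[P2,P3,P4] Q1=[P1] Q2=[]
t=3-6: P2@Q0 runs 3, rem=1, quantum used, demote→Q1. Q0=[P3,P4] Q1=[P1,P2] Q2=[]
t=6-8: P3@Q0 runs 2, rem=4, I/O yield, promote→Q0. Q0=[P4,P3] Q1=[P1,P2] Q2=[]
t=8-11: P4@Q0 runs 3, rem=9, quantum used, demote→Q1. Q0=[P3] Q1=[P1,P2,P4] Q2=[]
t=11-13: P3@Q0 runs 2, rem=2, I/O yield, promote→Q0. Q0=[P3] Q1=[P1,P2,P4] Q2=[]
t=13-15: P3@Q0 runs 2, rem=0, completes. Q0=[] Q1=[P1,P2,P4] Q2=[]
t=15-16: P1@Q1 runs 1, rem=0, completes. Q0=[] Q1=[P2,P4] Q2=[]
t=16-17: P2@Q1 runs 1, rem=0, completes. Q0=[] Q1=[P4] Q2=[]
t=17-22: P4@Q1 runs 5, rem=4, quantum used, demote→Q2. Q0=[] Q1=[] Q2=[P4]
t=22-26: P4@Q2 runs 4, rem=0, completes. Q0=[] Q1=[] Q2=[]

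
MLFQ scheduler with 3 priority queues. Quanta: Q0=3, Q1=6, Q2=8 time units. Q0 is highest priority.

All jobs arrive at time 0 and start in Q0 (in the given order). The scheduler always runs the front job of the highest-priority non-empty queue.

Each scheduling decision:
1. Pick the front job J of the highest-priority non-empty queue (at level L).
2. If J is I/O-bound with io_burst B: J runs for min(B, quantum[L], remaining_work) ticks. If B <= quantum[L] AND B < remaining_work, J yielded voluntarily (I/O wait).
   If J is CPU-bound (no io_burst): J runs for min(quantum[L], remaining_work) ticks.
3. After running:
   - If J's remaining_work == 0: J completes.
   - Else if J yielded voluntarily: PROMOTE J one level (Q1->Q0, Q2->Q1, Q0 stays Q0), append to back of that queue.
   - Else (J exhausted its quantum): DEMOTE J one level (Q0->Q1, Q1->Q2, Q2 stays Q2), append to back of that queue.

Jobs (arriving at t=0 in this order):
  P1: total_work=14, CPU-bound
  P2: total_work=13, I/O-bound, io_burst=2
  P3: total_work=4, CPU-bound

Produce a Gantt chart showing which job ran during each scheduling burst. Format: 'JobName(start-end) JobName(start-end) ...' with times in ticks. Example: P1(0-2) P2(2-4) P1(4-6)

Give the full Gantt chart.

Answer: P1(0-3) P2(3-5) P3(5-8) P2(8-10) P2(10-12) P2(12-14) P2(14-16) P2(16-18) P2(18-19) P1(19-25) P3(25-26) P1(26-31)

Derivation:
t=0-3: P1@Q0 runs 3, rem=11, quantum used, demote→Q1. Q0=[P2,P3] Q1=[P1] Q2=[]
t=3-5: P2@Q0 runs 2, rem=11, I/O yield, promote→Q0. Q0=[P3,P2] Q1=[P1] Q2=[]
t=5-8: P3@Q0 runs 3, rem=1, quantum used, demote→Q1. Q0=[P2] Q1=[P1,P3] Q2=[]
t=8-10: P2@Q0 runs 2, rem=9, I/O yield, promote→Q0. Q0=[P2] Q1=[P1,P3] Q2=[]
t=10-12: P2@Q0 runs 2, rem=7, I/O yield, promote→Q0. Q0=[P2] Q1=[P1,P3] Q2=[]
t=12-14: P2@Q0 runs 2, rem=5, I/O yield, promote→Q0. Q0=[P2] Q1=[P1,P3] Q2=[]
t=14-16: P2@Q0 runs 2, rem=3, I/O yield, promote→Q0. Q0=[P2] Q1=[P1,P3] Q2=[]
t=16-18: P2@Q0 runs 2, rem=1, I/O yield, promote→Q0. Q0=[P2] Q1=[P1,P3] Q2=[]
t=18-19: P2@Q0 runs 1, rem=0, completes. Q0=[] Q1=[P1,P3] Q2=[]
t=19-25: P1@Q1 runs 6, rem=5, quantum used, demote→Q2. Q0=[] Q1=[P3] Q2=[P1]
t=25-26: P3@Q1 runs 1, rem=0, completes. Q0=[] Q1=[] Q2=[P1]
t=26-31: P1@Q2 runs 5, rem=0, completes. Q0=[] Q1=[] Q2=[]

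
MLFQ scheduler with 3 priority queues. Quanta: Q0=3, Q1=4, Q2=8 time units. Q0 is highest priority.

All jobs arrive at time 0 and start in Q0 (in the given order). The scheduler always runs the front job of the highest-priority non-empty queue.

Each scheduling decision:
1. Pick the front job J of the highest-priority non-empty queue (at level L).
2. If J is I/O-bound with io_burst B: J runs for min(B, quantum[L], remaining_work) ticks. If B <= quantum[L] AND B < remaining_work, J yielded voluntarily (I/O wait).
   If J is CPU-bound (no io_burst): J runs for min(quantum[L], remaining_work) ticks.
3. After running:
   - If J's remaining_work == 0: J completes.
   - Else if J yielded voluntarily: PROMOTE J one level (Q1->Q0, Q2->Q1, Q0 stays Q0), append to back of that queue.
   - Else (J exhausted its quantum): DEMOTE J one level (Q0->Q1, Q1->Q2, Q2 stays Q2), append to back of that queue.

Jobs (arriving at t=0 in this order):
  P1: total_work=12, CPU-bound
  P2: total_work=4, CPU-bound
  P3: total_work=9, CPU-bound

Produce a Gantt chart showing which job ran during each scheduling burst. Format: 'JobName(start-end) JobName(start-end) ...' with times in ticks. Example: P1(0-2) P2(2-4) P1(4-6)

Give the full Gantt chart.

Answer: P1(0-3) P2(3-6) P3(6-9) P1(9-13) P2(13-14) P3(14-18) P1(18-23) P3(23-25)

Derivation:
t=0-3: P1@Q0 runs 3, rem=9, quantum used, demote→Q1. Q0=[P2,P3] Q1=[P1] Q2=[]
t=3-6: P2@Q0 runs 3, rem=1, quantum used, demote→Q1. Q0=[P3] Q1=[P1,P2] Q2=[]
t=6-9: P3@Q0 runs 3, rem=6, quantum used, demote→Q1. Q0=[] Q1=[P1,P2,P3] Q2=[]
t=9-13: P1@Q1 runs 4, rem=5, quantum used, demote→Q2. Q0=[] Q1=[P2,P3] Q2=[P1]
t=13-14: P2@Q1 runs 1, rem=0, completes. Q0=[] Q1=[P3] Q2=[P1]
t=14-18: P3@Q1 runs 4, rem=2, quantum used, demote→Q2. Q0=[] Q1=[] Q2=[P1,P3]
t=18-23: P1@Q2 runs 5, rem=0, completes. Q0=[] Q1=[] Q2=[P3]
t=23-25: P3@Q2 runs 2, rem=0, completes. Q0=[] Q1=[] Q2=[]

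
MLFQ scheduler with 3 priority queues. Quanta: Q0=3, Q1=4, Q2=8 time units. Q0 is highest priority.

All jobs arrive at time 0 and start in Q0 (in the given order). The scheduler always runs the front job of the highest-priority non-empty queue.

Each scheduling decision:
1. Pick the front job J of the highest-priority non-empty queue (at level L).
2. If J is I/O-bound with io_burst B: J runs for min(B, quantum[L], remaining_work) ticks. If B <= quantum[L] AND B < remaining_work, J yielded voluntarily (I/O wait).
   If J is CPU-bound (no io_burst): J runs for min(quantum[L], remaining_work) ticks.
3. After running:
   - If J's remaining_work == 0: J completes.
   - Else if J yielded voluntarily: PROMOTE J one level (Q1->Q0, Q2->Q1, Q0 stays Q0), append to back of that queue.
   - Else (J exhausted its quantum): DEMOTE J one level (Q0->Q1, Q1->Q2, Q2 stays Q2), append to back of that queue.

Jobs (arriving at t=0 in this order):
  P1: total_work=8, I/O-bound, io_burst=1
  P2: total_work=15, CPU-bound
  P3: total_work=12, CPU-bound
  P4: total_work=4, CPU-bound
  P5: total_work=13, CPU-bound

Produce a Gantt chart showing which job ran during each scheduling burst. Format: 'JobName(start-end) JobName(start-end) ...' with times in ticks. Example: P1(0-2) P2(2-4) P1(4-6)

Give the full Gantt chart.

t=0-1: P1@Q0 runs 1, rem=7, I/O yield, promote→Q0. Q0=[P2,P3,P4,P5,P1] Q1=[] Q2=[]
t=1-4: P2@Q0 runs 3, rem=12, quantum used, demote→Q1. Q0=[P3,P4,P5,P1] Q1=[P2] Q2=[]
t=4-7: P3@Q0 runs 3, rem=9, quantum used, demote→Q1. Q0=[P4,P5,P1] Q1=[P2,P3] Q2=[]
t=7-10: P4@Q0 runs 3, rem=1, quantum used, demote→Q1. Q0=[P5,P1] Q1=[P2,P3,P4] Q2=[]
t=10-13: P5@Q0 runs 3, rem=10, quantum used, demote→Q1. Q0=[P1] Q1=[P2,P3,P4,P5] Q2=[]
t=13-14: P1@Q0 runs 1, rem=6, I/O yield, promote→Q0. Q0=[P1] Q1=[P2,P3,P4,P5] Q2=[]
t=14-15: P1@Q0 runs 1, rem=5, I/O yield, promote→Q0. Q0=[P1] Q1=[P2,P3,P4,P5] Q2=[]
t=15-16: P1@Q0 runs 1, rem=4, I/O yield, promote→Q0. Q0=[P1] Q1=[P2,P3,P4,P5] Q2=[]
t=16-17: P1@Q0 runs 1, rem=3, I/O yield, promote→Q0. Q0=[P1] Q1=[P2,P3,P4,P5] Q2=[]
t=17-18: P1@Q0 runs 1, rem=2, I/O yield, promote→Q0. Q0=[P1] Q1=[P2,P3,P4,P5] Q2=[]
t=18-19: P1@Q0 runs 1, rem=1, I/O yield, promote→Q0. Q0=[P1] Q1=[P2,P3,P4,P5] Q2=[]
t=19-20: P1@Q0 runs 1, rem=0, completes. Q0=[] Q1=[P2,P3,P4,P5] Q2=[]
t=20-24: P2@Q1 runs 4, rem=8, quantum used, demote→Q2. Q0=[] Q1=[P3,P4,P5] Q2=[P2]
t=24-28: P3@Q1 runs 4, rem=5, quantum used, demote→Q2. Q0=[] Q1=[P4,P5] Q2=[P2,P3]
t=28-29: P4@Q1 runs 1, rem=0, completes. Q0=[] Q1=[P5] Q2=[P2,P3]
t=29-33: P5@Q1 runs 4, rem=6, quantum used, demote→Q2. Q0=[] Q1=[] Q2=[P2,P3,P5]
t=33-41: P2@Q2 runs 8, rem=0, completes. Q0=[] Q1=[] Q2=[P3,P5]
t=41-46: P3@Q2 runs 5, rem=0, completes. Q0=[] Q1=[] Q2=[P5]
t=46-52: P5@Q2 runs 6, rem=0, completes. Q0=[] Q1=[] Q2=[]

Answer: P1(0-1) P2(1-4) P3(4-7) P4(7-10) P5(10-13) P1(13-14) P1(14-15) P1(15-16) P1(16-17) P1(17-18) P1(18-19) P1(19-20) P2(20-24) P3(24-28) P4(28-29) P5(29-33) P2(33-41) P3(41-46) P5(46-52)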